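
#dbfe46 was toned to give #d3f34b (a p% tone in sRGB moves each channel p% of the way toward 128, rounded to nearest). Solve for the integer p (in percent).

9%

#dbfe46 is rgb(219, 254, 70); #d3f34b is rgb(211, 243, 75).
On the G channel (widest range): 243 ≈ 254 + (p/100)(128 − 254), so p ≈ 100×(243 − 254)/(128 − 254) = -1100/-126 = 8.73.
p = 9 reproduces all three channels after rounding.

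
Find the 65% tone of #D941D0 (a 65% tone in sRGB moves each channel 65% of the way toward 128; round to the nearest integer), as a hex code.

#9F6A9C

#D941D0 is rgb(217, 65, 208).
Per channel, c → c + 0.65(128 − c):
  R: 217 + 0.65×(128−217) = 217 − 57.85 = 159.15 → 159
  G: 65 + 0.65×(128−65) = 65 + 40.95 = 105.95 → 106
  B: 208 + 0.65×(128−208) = 208 − 52 = 156 → 156
rgb(159, 106, 156) = #9F6A9C.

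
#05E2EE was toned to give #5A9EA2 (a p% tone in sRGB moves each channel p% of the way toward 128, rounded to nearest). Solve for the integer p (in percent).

#05E2EE is rgb(5, 226, 238); #5A9EA2 is rgb(90, 158, 162).
On the R channel (widest range): 90 ≈ 5 + (p/100)(128 − 5), so p ≈ 100×(90 − 5)/(128 − 5) = 8500/123 = 69.11.
p = 69 reproduces all three channels after rounding.

69%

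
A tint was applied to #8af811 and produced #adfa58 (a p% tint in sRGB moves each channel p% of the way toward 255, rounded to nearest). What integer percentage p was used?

#8af811 is rgb(138, 248, 17); #adfa58 is rgb(173, 250, 88).
On the B channel (widest range): 88 ≈ 17 + (p/100)(255 − 17), so p ≈ 100×(88 − 17)/(255 − 17) = 7100/238 = 29.83.
p = 30 reproduces all three channels after rounding.

30%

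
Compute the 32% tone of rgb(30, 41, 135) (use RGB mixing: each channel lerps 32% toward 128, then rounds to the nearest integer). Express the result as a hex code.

#3d4585

Lerp each channel 32% toward 128:
  R: 30 + 0.32×(128−30) = 30 + 31.36 = 61.36 → 61
  G: 41 + 27.84 = 68.84 → 69
  B: 135 − 2.24 = 132.76 → 133
rgb(61, 69, 133) = #3d4585.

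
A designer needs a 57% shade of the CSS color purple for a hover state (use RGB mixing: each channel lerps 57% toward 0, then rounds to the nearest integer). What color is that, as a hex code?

CSS purple is rgb(128, 0, 128).
Lerp each channel 57% toward 0:
  R: 128 + 0.57×(0−128) = 128 − 72.96 = 55.04 → 55
  G: 0 + 0.57×(0−0) = 0 + 0 = 0 → 0
  B: 128 − 72.96 = 55.04 → 55
rgb(55, 0, 55) = #370037.

#370037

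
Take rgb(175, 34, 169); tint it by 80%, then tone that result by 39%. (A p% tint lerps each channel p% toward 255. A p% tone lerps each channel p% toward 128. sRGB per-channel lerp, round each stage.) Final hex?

#C4B3C3

An 80% tint moves each channel 80% toward 255:
  R: 175 + 0.8×(255−175) = 175 + 64 = 239 → 239
  G: 34 + 0.8×(255−34) = 34 + 176.8 = 210.8 → 211
  B: 169 + 0.8×(255−169) = 169 + 68.8 = 237.8 → 238
After the tint: rgb(239, 211, 238) = #EFD3EE.
Lerp each channel 39% toward 128:
  R: 239 − 43.29 = 195.71 → 196
  G: 211 − 32.37 = 178.63 → 179
  B: 238 + 0.39×(128−238) = 238 − 42.9 = 195.1 → 195
rgb(196, 179, 195) = #C4B3C3.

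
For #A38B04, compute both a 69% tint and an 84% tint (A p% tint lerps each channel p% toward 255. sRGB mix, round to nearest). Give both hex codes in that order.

#E2DBB1, #F0ECD7

#A38B04 is rgb(163, 139, 4).
69% tint:
  R: 163 + 0.69×(255−163) = 163 + 63.48 = 226.48 → 226
  G: 139 + 0.69×(255−139) = 139 + 80.04 = 219.04 → 219
  B: 4 + 0.69×(255−4) = 4 + 173.19 = 177.19 → 177
  → #E2DBB1
84% tint:
  R: 163 + 77.28 = 240.28 → 240
  G: 139 + 0.84×(255−139) = 139 + 97.44 = 236.44 → 236
  B: 4 + 0.84×(255−4) = 4 + 210.84 = 214.84 → 215
  → #F0ECD7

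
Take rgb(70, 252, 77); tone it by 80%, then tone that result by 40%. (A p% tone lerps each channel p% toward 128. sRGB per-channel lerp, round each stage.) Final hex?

#798F7A

Per channel, c → c + 0.8(128 − c):
  R: 70 + 0.8×(128−70) = 70 + 46.4 = 116.4 → 116
  G: 252 + 0.8×(128−252) = 252 − 99.2 = 152.8 → 153
  B: 77 + 40.8 = 117.8 → 118
After the tone: rgb(116, 153, 118) = #749976.
Per channel, c → c + 0.4(128 − c):
  R: 116 + 4.8 = 120.8 → 121
  G: 153 + 0.4×(128−153) = 153 − 10 = 143 → 143
  B: 118 + 0.4×(128−118) = 118 + 4 = 122 → 122
rgb(121, 143, 122) = #798F7A.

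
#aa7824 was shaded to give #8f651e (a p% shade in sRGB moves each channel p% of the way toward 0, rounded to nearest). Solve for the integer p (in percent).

#aa7824 is rgb(170, 120, 36); #8f651e is rgb(143, 101, 30).
On the R channel (widest range): 143 ≈ 170 + (p/100)(0 − 170), so p ≈ 100×(143 − 170)/(0 − 170) = -2700/-170 = 15.88.
p = 16 reproduces all three channels after rounding.

16%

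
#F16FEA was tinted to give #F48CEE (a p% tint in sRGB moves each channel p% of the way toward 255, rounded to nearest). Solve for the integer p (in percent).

20%

#F16FEA is rgb(241, 111, 234); #F48CEE is rgb(244, 140, 238).
On the G channel (widest range): 140 ≈ 111 + (p/100)(255 − 111), so p ≈ 100×(140 − 111)/(255 − 111) = 2900/144 = 20.14.
p = 20 reproduces all three channels after rounding.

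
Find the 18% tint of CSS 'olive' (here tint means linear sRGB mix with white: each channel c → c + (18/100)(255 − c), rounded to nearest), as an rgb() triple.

CSS olive is rgb(128, 128, 0).
An 18% tint moves each channel 18% toward 255:
  R: 128 + 22.86 = 150.86 → 151
  G: 128 + 0.18×(255−128) = 128 + 22.86 = 150.86 → 151
  B: 0 + 0.18×(255−0) = 0 + 45.9 = 45.9 → 46

rgb(151, 151, 46)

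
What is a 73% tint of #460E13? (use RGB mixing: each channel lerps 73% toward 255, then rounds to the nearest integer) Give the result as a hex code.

#CDBEBF

#460E13 is rgb(70, 14, 19).
Per channel, c → c + 0.73(255 − c):
  R: 70 + 135.05 = 205.05 → 205
  G: 14 + 175.93 = 189.93 → 190
  B: 19 + 172.28 = 191.28 → 191
rgb(205, 190, 191) = #CDBEBF.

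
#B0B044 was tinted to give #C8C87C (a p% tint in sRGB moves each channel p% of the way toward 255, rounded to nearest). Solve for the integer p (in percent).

#B0B044 is rgb(176, 176, 68); #C8C87C is rgb(200, 200, 124).
On the B channel (widest range): 124 ≈ 68 + (p/100)(255 − 68), so p ≈ 100×(124 − 68)/(255 − 68) = 5600/187 = 29.95.
p = 30 reproduces all three channels after rounding.

30%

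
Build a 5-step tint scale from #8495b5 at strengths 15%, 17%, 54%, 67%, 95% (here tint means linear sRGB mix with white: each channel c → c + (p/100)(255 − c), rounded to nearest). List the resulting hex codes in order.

#96a5c0, #99a7c2, #c6cedd, #d6dce7, #f9fafb

#8495b5 is rgb(132, 149, 181).
15%: (132 + 18.45 = 150.45→150, 149 + 15.9 = 164.9→165, 181 + 11.1 = 192.1→192) → #96a5c0
17%: (132 + 20.91 = 152.91→153, 149 + 18.02 = 167.02→167, 181 + 12.58 = 193.58→194) → #99a7c2
54%: (132 + 66.42 = 198.42→198, 149 + 57.24 = 206.24→206, 181 + 39.96 = 220.96→221) → #c6cedd
67%: (132 + 82.41 = 214.41→214, 149 + 71.02 = 220.02→220, 181 + 49.58 = 230.58→231) → #d6dce7
95%: (132 + 116.85 = 248.85→249, 149 + 100.7 = 249.7→250, 181 + 70.3 = 251.3→251) → #f9fafb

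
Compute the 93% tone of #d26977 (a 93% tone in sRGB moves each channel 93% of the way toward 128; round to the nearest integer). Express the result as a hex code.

#867e7f

#d26977 is rgb(210, 105, 119).
Lerp each channel 93% toward 128:
  R: 210 − 76.26 = 133.74 → 134
  G: 105 + 21.39 = 126.39 → 126
  B: 119 + 8.37 = 127.37 → 127
rgb(134, 126, 127) = #867e7f.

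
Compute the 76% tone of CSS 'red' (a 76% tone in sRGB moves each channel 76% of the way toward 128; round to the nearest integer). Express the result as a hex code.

#9E6161

CSS red is rgb(255, 0, 0).
A 76% tone moves each channel 76% toward 128:
  R: 255 + 0.76×(128−255) = 255 − 96.52 = 158.48 → 158
  G: 0 + 97.28 = 97.28 → 97
  B: 0 + 0.76×(128−0) = 0 + 97.28 = 97.28 → 97
rgb(158, 97, 97) = #9E6161.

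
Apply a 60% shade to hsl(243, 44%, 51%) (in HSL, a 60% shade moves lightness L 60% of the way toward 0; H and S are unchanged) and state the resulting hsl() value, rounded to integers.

L moves 60% from 51 toward 0: 51 − 30.6 = 20.4 → 20.
H and S are unchanged.

hsl(243, 44%, 20%)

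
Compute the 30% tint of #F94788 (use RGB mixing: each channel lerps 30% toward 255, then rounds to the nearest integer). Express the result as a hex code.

#F94788 is rgb(249, 71, 136).
A 30% tint moves each channel 30% toward 255:
  R: 249 + 0.3×(255−249) = 249 + 1.8 = 250.8 → 251
  G: 71 + 55.2 = 126.2 → 126
  B: 136 + 0.3×(255−136) = 136 + 35.7 = 171.7 → 172
rgb(251, 126, 172) = #FB7EAC.

#FB7EAC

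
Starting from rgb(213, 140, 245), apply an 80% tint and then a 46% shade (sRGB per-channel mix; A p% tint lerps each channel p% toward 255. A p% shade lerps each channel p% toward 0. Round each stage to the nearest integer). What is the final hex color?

#857d89

An 80% tint moves each channel 80% toward 255:
  R: 213 + 33.6 = 246.6 → 247
  G: 140 + 92 = 232 → 232
  B: 245 + 0.8×(255−245) = 245 + 8 = 253 → 253
After the tint: rgb(247, 232, 253) = #f7e8fd.
A 46% shade moves each channel 46% toward 0:
  R: 247 + 0.46×(0−247) = 247 − 113.62 = 133.38 → 133
  G: 232 + 0.46×(0−232) = 232 − 106.72 = 125.28 → 125
  B: 253 + 0.46×(0−253) = 253 − 116.38 = 136.62 → 137
rgb(133, 125, 137) = #857d89.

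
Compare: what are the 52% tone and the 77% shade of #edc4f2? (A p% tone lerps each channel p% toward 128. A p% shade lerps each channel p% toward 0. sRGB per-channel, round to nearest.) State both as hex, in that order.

#edc4f2 is rgb(237, 196, 242).
52% tone:
  R: 237 + 0.52×(128−237) = 237 − 56.68 = 180.32 → 180
  G: 196 − 35.36 = 160.64 → 161
  B: 242 + 0.52×(128−242) = 242 − 59.28 = 182.72 → 183
  → #b4a1b7
77% shade:
  R: 237 + 0.77×(0−237) = 237 − 182.49 = 54.51 → 55
  G: 196 + 0.77×(0−196) = 196 − 150.92 = 45.08 → 45
  B: 242 − 186.34 = 55.66 → 56
  → #372d38

#b4a1b7, #372d38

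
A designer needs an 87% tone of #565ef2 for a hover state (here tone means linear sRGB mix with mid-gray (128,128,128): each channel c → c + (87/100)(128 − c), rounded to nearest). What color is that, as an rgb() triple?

rgb(123, 124, 143)

#565ef2 is rgb(86, 94, 242).
An 87% tone moves each channel 87% toward 128:
  R: 86 + 0.87×(128−86) = 86 + 36.54 = 122.54 → 123
  G: 94 + 29.58 = 123.58 → 124
  B: 242 + 0.87×(128−242) = 242 − 99.18 = 142.82 → 143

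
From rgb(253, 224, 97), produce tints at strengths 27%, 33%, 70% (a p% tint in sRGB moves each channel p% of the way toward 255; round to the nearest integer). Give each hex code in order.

27%: (253 + 0.54 = 253.54→254, 224 + 8.37 = 232.37→232, 97 + 42.66 = 139.66→140) → #FEE88C
33%: (253 + 0.66 = 253.66→254, 224 + 10.23 = 234.23→234, 97 + 52.14 = 149.14→149) → #FEEA95
70%: (253 + 1.4 = 254.4→254, 224 + 21.7 = 245.7→246, 97 + 110.6 = 207.6→208) → #FEF6D0

#FEE88C, #FEEA95, #FEF6D0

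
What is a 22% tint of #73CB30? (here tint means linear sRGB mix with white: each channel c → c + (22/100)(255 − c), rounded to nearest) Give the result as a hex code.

#73CB30 is rgb(115, 203, 48).
Lerp each channel 22% toward 255:
  R: 115 + 30.8 = 145.8 → 146
  G: 203 + 0.22×(255−203) = 203 + 11.44 = 214.44 → 214
  B: 48 + 45.54 = 93.54 → 94
rgb(146, 214, 94) = #92D65E.

#92D65E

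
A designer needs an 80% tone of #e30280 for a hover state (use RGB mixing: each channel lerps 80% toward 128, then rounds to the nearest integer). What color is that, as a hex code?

#946780

#e30280 is rgb(227, 2, 128).
Lerp each channel 80% toward 128:
  R: 227 − 79.2 = 147.8 → 148
  G: 2 + 100.8 = 102.8 → 103
  B: 128 + 0.8×(128−128) = 128 + 0 = 128 → 128
rgb(148, 103, 128) = #946780.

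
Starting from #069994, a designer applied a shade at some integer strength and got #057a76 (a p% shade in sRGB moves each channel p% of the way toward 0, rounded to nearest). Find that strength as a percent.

#069994 is rgb(6, 153, 148); #057a76 is rgb(5, 122, 118).
On the G channel (widest range): 122 ≈ 153 + (p/100)(0 − 153), so p ≈ 100×(122 − 153)/(0 − 153) = -3100/-153 = 20.26.
p = 20 reproduces all three channels after rounding.

20%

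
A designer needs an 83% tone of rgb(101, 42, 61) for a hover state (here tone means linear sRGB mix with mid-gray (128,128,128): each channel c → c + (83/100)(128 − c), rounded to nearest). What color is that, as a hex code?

#7b7175

Per channel, c → c + 0.83(128 − c):
  R: 101 + 22.41 = 123.41 → 123
  G: 42 + 0.83×(128−42) = 42 + 71.38 = 113.38 → 113
  B: 61 + 0.83×(128−61) = 61 + 55.61 = 116.61 → 117
rgb(123, 113, 117) = #7b7175.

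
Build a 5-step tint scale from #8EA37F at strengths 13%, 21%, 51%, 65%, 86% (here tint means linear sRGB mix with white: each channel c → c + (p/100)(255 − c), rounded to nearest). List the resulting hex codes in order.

#8EA37F is rgb(142, 163, 127).
13%: (142 + 14.69 = 156.69→157, 163 + 11.96 = 174.96→175, 127 + 16.64 = 143.64→144) → #9DAF90
21%: (142 + 23.73 = 165.73→166, 163 + 19.32 = 182.32→182, 127 + 26.88 = 153.88→154) → #A6B69A
51%: (142 + 57.63 = 199.63→200, 163 + 46.92 = 209.92→210, 127 + 65.28 = 192.28→192) → #C8D2C0
65%: (142 + 73.45 = 215.45→215, 163 + 59.8 = 222.8→223, 127 + 83.2 = 210.2→210) → #D7DFD2
86%: (142 + 97.18 = 239.18→239, 163 + 79.12 = 242.12→242, 127 + 110.08 = 237.08→237) → #EFF2ED

#9DAF90, #A6B69A, #C8D2C0, #D7DFD2, #EFF2ED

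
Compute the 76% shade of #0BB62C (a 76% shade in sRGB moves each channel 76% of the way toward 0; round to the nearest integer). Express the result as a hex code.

#032C0B

#0BB62C is rgb(11, 182, 44).
A 76% shade moves each channel 76% toward 0:
  R: 11 − 8.36 = 2.64 → 3
  G: 182 + 0.76×(0−182) = 182 − 138.32 = 43.68 → 44
  B: 44 + 0.76×(0−44) = 44 − 33.44 = 10.56 → 11
rgb(3, 44, 11) = #032C0B.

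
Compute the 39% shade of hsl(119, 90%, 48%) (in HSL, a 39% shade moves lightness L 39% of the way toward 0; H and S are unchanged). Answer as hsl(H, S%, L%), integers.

L moves 39% from 48 toward 0: 48 − 18.72 = 29.28 → 29.
H and S are unchanged.

hsl(119, 90%, 29%)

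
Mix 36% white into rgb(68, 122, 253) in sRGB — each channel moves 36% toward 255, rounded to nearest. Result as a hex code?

A 36% tint moves each channel 36% toward 255:
  R: 68 + 0.36×(255−68) = 68 + 67.32 = 135.32 → 135
  G: 122 + 47.88 = 169.88 → 170
  B: 253 + 0.36×(255−253) = 253 + 0.72 = 253.72 → 254
rgb(135, 170, 254) = #87AAFE.

#87AAFE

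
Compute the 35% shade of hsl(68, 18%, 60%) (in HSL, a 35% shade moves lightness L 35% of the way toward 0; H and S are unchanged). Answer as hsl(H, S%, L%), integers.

L moves 35% from 60 toward 0: 60 − 21 = 39 → 39.
H and S are unchanged.

hsl(68, 18%, 39%)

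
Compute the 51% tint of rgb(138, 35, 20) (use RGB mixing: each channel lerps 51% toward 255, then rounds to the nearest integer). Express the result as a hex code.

#C6938C

Lerp each channel 51% toward 255:
  R: 138 + 59.67 = 197.67 → 198
  G: 35 + 0.51×(255−35) = 35 + 112.2 = 147.2 → 147
  B: 20 + 0.51×(255−20) = 20 + 119.85 = 139.85 → 140
rgb(198, 147, 140) = #C6938C.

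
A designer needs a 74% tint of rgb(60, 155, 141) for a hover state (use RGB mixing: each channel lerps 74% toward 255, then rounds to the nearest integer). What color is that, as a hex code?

#cce5e1

A 74% tint moves each channel 74% toward 255:
  R: 60 + 0.74×(255−60) = 60 + 144.3 = 204.3 → 204
  G: 155 + 74 = 229 → 229
  B: 141 + 84.36 = 225.36 → 225
rgb(204, 229, 225) = #cce5e1.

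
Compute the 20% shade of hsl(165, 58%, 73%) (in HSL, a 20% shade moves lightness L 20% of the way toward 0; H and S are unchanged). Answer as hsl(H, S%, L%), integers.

L moves 20% from 73 toward 0: 73 − 14.6 = 58.4 → 58.
H and S are unchanged.

hsl(165, 58%, 58%)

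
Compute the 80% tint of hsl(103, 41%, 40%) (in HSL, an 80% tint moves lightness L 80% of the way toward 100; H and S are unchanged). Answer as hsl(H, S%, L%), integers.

hsl(103, 41%, 88%)

L moves 80% from 40 toward 100: 40 + 48 = 88 → 88.
H and S are unchanged.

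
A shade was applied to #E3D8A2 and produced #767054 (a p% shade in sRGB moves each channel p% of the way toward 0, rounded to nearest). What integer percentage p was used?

#E3D8A2 is rgb(227, 216, 162); #767054 is rgb(118, 112, 84).
On the R channel (widest range): 118 ≈ 227 + (p/100)(0 − 227), so p ≈ 100×(118 − 227)/(0 − 227) = -10900/-227 = 48.02.
p = 48 reproduces all three channels after rounding.

48%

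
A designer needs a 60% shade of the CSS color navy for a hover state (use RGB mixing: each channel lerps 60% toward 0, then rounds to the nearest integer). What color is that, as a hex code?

#000033

CSS navy is rgb(0, 0, 128).
A 60% shade moves each channel 60% toward 0:
  R: 0 + 0 = 0 → 0
  G: 0 + 0.6×(0−0) = 0 + 0 = 0 → 0
  B: 128 − 76.8 = 51.2 → 51
rgb(0, 0, 51) = #000033.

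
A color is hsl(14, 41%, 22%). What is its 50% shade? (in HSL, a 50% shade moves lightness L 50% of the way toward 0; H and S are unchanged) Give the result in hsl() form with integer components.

hsl(14, 41%, 11%)

L moves 50% from 22 toward 0: 22 − 11 = 11 → 11.
H and S are unchanged.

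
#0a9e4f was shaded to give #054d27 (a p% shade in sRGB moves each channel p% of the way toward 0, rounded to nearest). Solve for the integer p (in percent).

#0a9e4f is rgb(10, 158, 79); #054d27 is rgb(5, 77, 39).
On the G channel (widest range): 77 ≈ 158 + (p/100)(0 − 158), so p ≈ 100×(77 − 158)/(0 − 158) = -8100/-158 = 51.27.
p = 51 reproduces all three channels after rounding.

51%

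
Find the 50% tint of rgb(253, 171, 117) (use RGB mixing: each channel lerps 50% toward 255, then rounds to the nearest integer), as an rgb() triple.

rgb(254, 213, 186)

Per channel, c → c + 0.5(255 − c):
  R: 253 + 0.5×(255−253) = 253 + 1 = 254 → 254
  G: 171 + 42 = 213 → 213
  B: 117 + 69 = 186 → 186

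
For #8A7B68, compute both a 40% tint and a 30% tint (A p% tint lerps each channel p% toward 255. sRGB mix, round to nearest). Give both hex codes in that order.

#8A7B68 is rgb(138, 123, 104).
40% tint:
  R: 138 + 46.8 = 184.8 → 185
  G: 123 + 52.8 = 175.8 → 176
  B: 104 + 60.4 = 164.4 → 164
  → #B9B0A4
30% tint:
  R: 138 + 0.3×(255−138) = 138 + 35.1 = 173.1 → 173
  G: 123 + 39.6 = 162.6 → 163
  B: 104 + 0.3×(255−104) = 104 + 45.3 = 149.3 → 149
  → #ADA395

#B9B0A4, #ADA395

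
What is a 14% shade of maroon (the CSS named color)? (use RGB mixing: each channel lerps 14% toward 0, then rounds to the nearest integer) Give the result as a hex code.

CSS maroon is rgb(128, 0, 0).
Per channel, c → c + 0.14(0 − c):
  R: 128 − 17.92 = 110.08 → 110
  G: 0 + 0.14×(0−0) = 0 + 0 = 0 → 0
  B: 0 + 0.14×(0−0) = 0 + 0 = 0 → 0
rgb(110, 0, 0) = #6E0000.

#6E0000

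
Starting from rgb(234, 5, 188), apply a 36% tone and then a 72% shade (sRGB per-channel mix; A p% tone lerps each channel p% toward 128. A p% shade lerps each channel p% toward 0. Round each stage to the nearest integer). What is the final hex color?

#370E2E

Lerp each channel 36% toward 128:
  R: 234 + 0.36×(128−234) = 234 − 38.16 = 195.84 → 196
  G: 5 + 0.36×(128−5) = 5 + 44.28 = 49.28 → 49
  B: 188 − 21.6 = 166.4 → 166
After the tone: rgb(196, 49, 166) = #C431A6.
Lerp each channel 72% toward 0:
  R: 196 + 0.72×(0−196) = 196 − 141.12 = 54.88 → 55
  G: 49 + 0.72×(0−49) = 49 − 35.28 = 13.72 → 14
  B: 166 + 0.72×(0−166) = 166 − 119.52 = 46.48 → 46
rgb(55, 14, 46) = #370E2E.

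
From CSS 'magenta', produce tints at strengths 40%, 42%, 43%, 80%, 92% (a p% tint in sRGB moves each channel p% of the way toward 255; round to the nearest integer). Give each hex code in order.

#ff66ff, #ff6bff, #ff6eff, #ffccff, #ffebff

CSS magenta is rgb(255, 0, 255).
40%: (255→255, 0 + 102 = 102→102, 255→255) → #ff66ff
42%: (255→255, 0 + 107.1 = 107.1→107, 255→255) → #ff6bff
43%: (255→255, 0 + 109.65 = 109.65→110, 255→255) → #ff6eff
80%: (255→255, 0 + 204 = 204→204, 255→255) → #ffccff
92%: (255→255, 0 + 234.6 = 234.6→235, 255→255) → #ffebff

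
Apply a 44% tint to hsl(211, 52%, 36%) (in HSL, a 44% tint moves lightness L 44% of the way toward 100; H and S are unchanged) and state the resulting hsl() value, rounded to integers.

L moves 44% from 36 toward 100: 36 + 28.16 = 64.16 → 64.
H and S are unchanged.

hsl(211, 52%, 64%)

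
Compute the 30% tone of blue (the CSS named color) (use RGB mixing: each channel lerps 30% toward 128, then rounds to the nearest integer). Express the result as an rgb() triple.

CSS blue is rgb(0, 0, 255).
A 30% tone moves each channel 30% toward 128:
  R: 0 + 0.3×(128−0) = 0 + 38.4 = 38.4 → 38
  G: 0 + 38.4 = 38.4 → 38
  B: 255 − 38.1 = 216.9 → 217

rgb(38, 38, 217)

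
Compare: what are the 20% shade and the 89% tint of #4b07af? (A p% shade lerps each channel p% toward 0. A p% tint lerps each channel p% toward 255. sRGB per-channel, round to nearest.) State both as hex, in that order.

#3c068c, #ebe4f6

#4b07af is rgb(75, 7, 175).
20% shade:
  R: 75 − 15 = 60 → 60
  G: 7 − 1.4 = 5.6 → 6
  B: 175 + 0.2×(0−175) = 175 − 35 = 140 → 140
  → #3c068c
89% tint:
  R: 75 + 0.89×(255−75) = 75 + 160.2 = 235.2 → 235
  G: 7 + 220.72 = 227.72 → 228
  B: 175 + 0.89×(255−175) = 175 + 71.2 = 246.2 → 246
  → #ebe4f6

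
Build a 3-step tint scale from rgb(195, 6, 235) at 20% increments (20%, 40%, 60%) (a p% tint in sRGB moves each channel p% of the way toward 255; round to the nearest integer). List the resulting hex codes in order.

#CF38EF, #DB6AF3, #E79BF7

20%: (195 + 12 = 207→207, 6 + 49.8 = 55.8→56, 235 + 4 = 239→239) → #CF38EF
40%: (195 + 24 = 219→219, 6 + 99.6 = 105.6→106, 235 + 8 = 243→243) → #DB6AF3
60%: (195 + 36 = 231→231, 6 + 149.4 = 155.4→155, 235 + 12 = 247→247) → #E79BF7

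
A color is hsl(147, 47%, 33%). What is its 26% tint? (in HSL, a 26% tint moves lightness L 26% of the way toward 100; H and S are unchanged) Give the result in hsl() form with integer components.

hsl(147, 47%, 50%)

L moves 26% from 33 toward 100: 33 + 17.42 = 50.42 → 50.
H and S are unchanged.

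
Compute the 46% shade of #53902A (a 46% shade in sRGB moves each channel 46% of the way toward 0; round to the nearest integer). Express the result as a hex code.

#2D4E17

#53902A is rgb(83, 144, 42).
A 46% shade moves each channel 46% toward 0:
  R: 83 + 0.46×(0−83) = 83 − 38.18 = 44.82 → 45
  G: 144 − 66.24 = 77.76 → 78
  B: 42 − 19.32 = 22.68 → 23
rgb(45, 78, 23) = #2D4E17.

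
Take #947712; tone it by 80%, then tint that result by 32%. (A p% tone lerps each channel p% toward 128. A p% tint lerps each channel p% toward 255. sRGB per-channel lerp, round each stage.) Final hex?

#947712 is rgb(148, 119, 18).
Per channel, c → c + 0.8(128 − c):
  R: 148 + 0.8×(128−148) = 148 − 16 = 132 → 132
  G: 119 + 0.8×(128−119) = 119 + 7.2 = 126.2 → 126
  B: 18 + 88 = 106 → 106
After the tone: rgb(132, 126, 106) = #847e6a.
Lerp each channel 32% toward 255:
  R: 132 + 0.32×(255−132) = 132 + 39.36 = 171.36 → 171
  G: 126 + 0.32×(255−126) = 126 + 41.28 = 167.28 → 167
  B: 106 + 47.68 = 153.68 → 154
rgb(171, 167, 154) = #aba79a.

#aba79a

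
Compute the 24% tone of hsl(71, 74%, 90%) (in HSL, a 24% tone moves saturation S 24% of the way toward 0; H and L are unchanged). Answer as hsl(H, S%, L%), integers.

S moves 24% from 74 toward 0: 74 − 17.76 = 56.24 → 56.
H and L are unchanged.

hsl(71, 56%, 90%)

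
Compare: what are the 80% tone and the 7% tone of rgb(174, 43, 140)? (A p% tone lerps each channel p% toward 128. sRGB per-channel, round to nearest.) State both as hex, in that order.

80% tone:
  R: 174 + 0.8×(128−174) = 174 − 36.8 = 137.2 → 137
  G: 43 + 68 = 111 → 111
  B: 140 + 0.8×(128−140) = 140 − 9.6 = 130.4 → 130
  → #896F82
7% tone:
  R: 174 + 0.07×(128−174) = 174 − 3.22 = 170.78 → 171
  G: 43 + 0.07×(128−43) = 43 + 5.95 = 48.95 → 49
  B: 140 − 0.84 = 139.16 → 139
  → #AB318B

#896F82, #AB318B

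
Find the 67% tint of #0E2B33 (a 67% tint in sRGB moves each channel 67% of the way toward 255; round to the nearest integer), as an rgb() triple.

rgb(175, 185, 188)

#0E2B33 is rgb(14, 43, 51).
Per channel, c → c + 0.67(255 − c):
  R: 14 + 0.67×(255−14) = 14 + 161.47 = 175.47 → 175
  G: 43 + 0.67×(255−43) = 43 + 142.04 = 185.04 → 185
  B: 51 + 0.67×(255−51) = 51 + 136.68 = 187.68 → 188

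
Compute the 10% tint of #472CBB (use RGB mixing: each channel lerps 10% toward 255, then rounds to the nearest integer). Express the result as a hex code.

#5941C2

#472CBB is rgb(71, 44, 187).
Lerp each channel 10% toward 255:
  R: 71 + 18.4 = 89.4 → 89
  G: 44 + 0.1×(255−44) = 44 + 21.1 = 65.1 → 65
  B: 187 + 0.1×(255−187) = 187 + 6.8 = 193.8 → 194
rgb(89, 65, 194) = #5941C2.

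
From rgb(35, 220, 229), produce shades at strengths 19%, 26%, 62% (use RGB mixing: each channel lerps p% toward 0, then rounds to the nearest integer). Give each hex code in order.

19%: (35 − 6.65 = 28.35→28, 220 − 41.8 = 178.2→178, 229 − 43.51 = 185.49→185) → #1CB2B9
26%: (35 − 9.1 = 25.9→26, 220 − 57.2 = 162.8→163, 229 − 59.54 = 169.46→169) → #1AA3A9
62%: (35 − 21.7 = 13.3→13, 220 − 136.4 = 83.6→84, 229 − 141.98 = 87.02→87) → #0D5457

#1CB2B9, #1AA3A9, #0D5457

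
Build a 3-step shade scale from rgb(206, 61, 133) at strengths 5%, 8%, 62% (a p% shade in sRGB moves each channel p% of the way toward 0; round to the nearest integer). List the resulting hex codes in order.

#C43A7E, #BE387A, #4E1733

5%: (206 − 10.3 = 195.7→196, 61 − 3.05 = 57.95→58, 133 − 6.65 = 126.35→126) → #C43A7E
8%: (206 − 16.48 = 189.52→190, 61 − 4.88 = 56.12→56, 133 − 10.64 = 122.36→122) → #BE387A
62%: (206 − 127.72 = 78.28→78, 61 − 37.82 = 23.18→23, 133 − 82.46 = 50.54→51) → #4E1733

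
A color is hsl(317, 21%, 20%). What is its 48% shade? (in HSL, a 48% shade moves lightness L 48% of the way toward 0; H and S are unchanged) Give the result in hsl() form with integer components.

L moves 48% from 20 toward 0: 20 − 9.6 = 10.4 → 10.
H and S are unchanged.

hsl(317, 21%, 10%)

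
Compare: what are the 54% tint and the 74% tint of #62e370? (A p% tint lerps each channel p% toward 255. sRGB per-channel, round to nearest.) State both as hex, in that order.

#62e370 is rgb(98, 227, 112).
54% tint:
  R: 98 + 84.78 = 182.78 → 183
  G: 227 + 15.12 = 242.12 → 242
  B: 112 + 0.54×(255−112) = 112 + 77.22 = 189.22 → 189
  → #b7f2bd
74% tint:
  R: 98 + 0.74×(255−98) = 98 + 116.18 = 214.18 → 214
  G: 227 + 0.74×(255−227) = 227 + 20.72 = 247.72 → 248
  B: 112 + 105.82 = 217.82 → 218
  → #d6f8da

#b7f2bd, #d6f8da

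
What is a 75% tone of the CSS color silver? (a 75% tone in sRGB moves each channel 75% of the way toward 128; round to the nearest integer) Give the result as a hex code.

CSS silver is rgb(192, 192, 192).
A 75% tone moves each channel 75% toward 128:
  R: 192 + 0.75×(128−192) = 192 − 48 = 144 → 144
  G: 192 + 0.75×(128−192) = 192 − 48 = 144 → 144
  B: 192 − 48 = 144 → 144
rgb(144, 144, 144) = #909090.

#909090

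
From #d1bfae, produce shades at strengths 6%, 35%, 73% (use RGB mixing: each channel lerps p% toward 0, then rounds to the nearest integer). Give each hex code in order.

#c4b4a4, #887c71, #38342f

#d1bfae is rgb(209, 191, 174).
6%: (209 − 12.54 = 196.46→196, 191 − 11.46 = 179.54→180, 174 − 10.44 = 163.56→164) → #c4b4a4
35%: (209 − 73.15 = 135.85→136, 191 − 66.85 = 124.15→124, 174 − 60.9 = 113.1→113) → #887c71
73%: (209 − 152.57 = 56.43→56, 191 − 139.43 = 51.57→52, 174 − 127.02 = 46.98→47) → #38342f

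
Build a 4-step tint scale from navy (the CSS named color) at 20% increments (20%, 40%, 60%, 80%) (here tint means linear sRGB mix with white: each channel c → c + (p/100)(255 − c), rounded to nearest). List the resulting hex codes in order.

CSS navy is rgb(0, 0, 128).
20%: (0 + 51 = 51→51, 0 + 51 = 51→51, 128 + 25.4 = 153.4→153) → #333399
40%: (0 + 102 = 102→102, 0 + 102 = 102→102, 128 + 50.8 = 178.8→179) → #6666b3
60%: (0 + 153 = 153→153, 0 + 153 = 153→153, 128 + 76.2 = 204.2→204) → #9999cc
80%: (0 + 204 = 204→204, 0 + 204 = 204→204, 128 + 101.6 = 229.6→230) → #cccce6

#333399, #6666b3, #9999cc, #cccce6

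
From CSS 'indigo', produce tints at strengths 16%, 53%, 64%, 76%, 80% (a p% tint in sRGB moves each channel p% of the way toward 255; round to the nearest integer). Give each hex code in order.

CSS indigo is rgb(75, 0, 130).
16%: (75 + 28.8 = 103.8→104, 0 + 40.8 = 40.8→41, 130 + 20 = 150→150) → #682996
53%: (75 + 95.4 = 170.4→170, 0 + 135.15 = 135.15→135, 130 + 66.25 = 196.25→196) → #AA87C4
64%: (75 + 115.2 = 190.2→190, 0 + 163.2 = 163.2→163, 130 + 80 = 210→210) → #BEA3D2
76%: (75 + 136.8 = 211.8→212, 0 + 193.8 = 193.8→194, 130 + 95 = 225→225) → #D4C2E1
80%: (75 + 144 = 219→219, 0 + 204 = 204→204, 130 + 100 = 230→230) → #DBCCE6

#682996, #AA87C4, #BEA3D2, #D4C2E1, #DBCCE6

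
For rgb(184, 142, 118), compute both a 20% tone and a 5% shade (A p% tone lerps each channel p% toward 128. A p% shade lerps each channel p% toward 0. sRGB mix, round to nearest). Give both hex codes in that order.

20% tone:
  R: 184 − 11.2 = 172.8 → 173
  G: 142 − 2.8 = 139.2 → 139
  B: 118 + 2 = 120 → 120
  → #AD8B78
5% shade:
  R: 184 + 0.05×(0−184) = 184 − 9.2 = 174.8 → 175
  G: 142 − 7.1 = 134.9 → 135
  B: 118 + 0.05×(0−118) = 118 − 5.9 = 112.1 → 112
  → #AF8770

#AD8B78, #AF8770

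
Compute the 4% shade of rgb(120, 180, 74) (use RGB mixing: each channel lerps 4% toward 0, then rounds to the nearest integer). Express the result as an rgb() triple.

rgb(115, 173, 71)

A 4% shade moves each channel 4% toward 0:
  R: 120 − 4.8 = 115.2 → 115
  G: 180 − 7.2 = 172.8 → 173
  B: 74 + 0.04×(0−74) = 74 − 2.96 = 71.04 → 71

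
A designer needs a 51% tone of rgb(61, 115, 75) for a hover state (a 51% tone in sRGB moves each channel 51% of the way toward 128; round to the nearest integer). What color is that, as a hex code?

Per channel, c → c + 0.51(128 − c):
  R: 61 + 34.17 = 95.17 → 95
  G: 115 + 6.63 = 121.63 → 122
  B: 75 + 0.51×(128−75) = 75 + 27.03 = 102.03 → 102
rgb(95, 122, 102) = #5f7a66.

#5f7a66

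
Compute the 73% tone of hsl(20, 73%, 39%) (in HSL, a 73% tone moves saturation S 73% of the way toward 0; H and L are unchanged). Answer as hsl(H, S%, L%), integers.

hsl(20, 20%, 39%)

S moves 73% from 73 toward 0: 73 − 53.29 = 19.71 → 20.
H and L are unchanged.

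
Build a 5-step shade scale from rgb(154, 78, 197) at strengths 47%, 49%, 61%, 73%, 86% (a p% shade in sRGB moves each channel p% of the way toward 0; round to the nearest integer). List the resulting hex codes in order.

47%: (154 − 72.38 = 81.62→82, 78 − 36.66 = 41.34→41, 197 − 92.59 = 104.41→104) → #522968
49%: (154 − 75.46 = 78.54→79, 78 − 38.22 = 39.78→40, 197 − 96.53 = 100.47→100) → #4F2864
61%: (154 − 93.94 = 60.06→60, 78 − 47.58 = 30.42→30, 197 − 120.17 = 76.83→77) → #3C1E4D
73%: (154 − 112.42 = 41.58→42, 78 − 56.94 = 21.06→21, 197 − 143.81 = 53.19→53) → #2A1535
86%: (154 − 132.44 = 21.56→22, 78 − 67.08 = 10.92→11, 197 − 169.42 = 27.58→28) → #160B1C

#522968, #4F2864, #3C1E4D, #2A1535, #160B1C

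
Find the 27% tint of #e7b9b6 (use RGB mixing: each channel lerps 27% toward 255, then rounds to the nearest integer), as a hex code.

#e7b9b6 is rgb(231, 185, 182).
Per channel, c → c + 0.27(255 − c):
  R: 231 + 6.48 = 237.48 → 237
  G: 185 + 0.27×(255−185) = 185 + 18.9 = 203.9 → 204
  B: 182 + 0.27×(255−182) = 182 + 19.71 = 201.71 → 202
rgb(237, 204, 202) = #edccca.

#edccca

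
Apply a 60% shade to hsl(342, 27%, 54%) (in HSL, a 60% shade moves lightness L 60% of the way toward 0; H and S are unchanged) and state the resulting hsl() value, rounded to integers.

L moves 60% from 54 toward 0: 54 − 32.4 = 21.6 → 22.
H and S are unchanged.

hsl(342, 27%, 22%)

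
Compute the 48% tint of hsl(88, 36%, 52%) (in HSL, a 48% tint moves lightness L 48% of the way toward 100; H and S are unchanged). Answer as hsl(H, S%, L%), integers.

L moves 48% from 52 toward 100: 52 + 23.04 = 75.04 → 75.
H and S are unchanged.

hsl(88, 36%, 75%)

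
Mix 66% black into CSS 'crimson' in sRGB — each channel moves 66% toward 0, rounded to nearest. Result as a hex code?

CSS crimson is rgb(220, 20, 60).
A 66% shade moves each channel 66% toward 0:
  R: 220 − 145.2 = 74.8 → 75
  G: 20 + 0.66×(0−20) = 20 − 13.2 = 6.8 → 7
  B: 60 + 0.66×(0−60) = 60 − 39.6 = 20.4 → 20
rgb(75, 7, 20) = #4B0714.

#4B0714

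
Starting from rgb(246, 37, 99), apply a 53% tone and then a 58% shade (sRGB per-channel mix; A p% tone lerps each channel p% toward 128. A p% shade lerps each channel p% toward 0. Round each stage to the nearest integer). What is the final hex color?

#4D2430

A 53% tone moves each channel 53% toward 128:
  R: 246 + 0.53×(128−246) = 246 − 62.54 = 183.46 → 183
  G: 37 + 0.53×(128−37) = 37 + 48.23 = 85.23 → 85
  B: 99 + 0.53×(128−99) = 99 + 15.37 = 114.37 → 114
After the tone: rgb(183, 85, 114) = #B75572.
A 58% shade moves each channel 58% toward 0:
  R: 183 − 106.14 = 76.86 → 77
  G: 85 + 0.58×(0−85) = 85 − 49.3 = 35.7 → 36
  B: 114 − 66.12 = 47.88 → 48
rgb(77, 36, 48) = #4D2430.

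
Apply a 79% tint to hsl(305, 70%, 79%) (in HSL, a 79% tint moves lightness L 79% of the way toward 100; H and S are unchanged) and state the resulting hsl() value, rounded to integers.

L moves 79% from 79 toward 100: 79 + 16.59 = 95.59 → 96.
H and S are unchanged.

hsl(305, 70%, 96%)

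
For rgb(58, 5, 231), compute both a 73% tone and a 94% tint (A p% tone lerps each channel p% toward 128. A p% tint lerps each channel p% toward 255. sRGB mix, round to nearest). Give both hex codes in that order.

73% tone:
  R: 58 + 0.73×(128−58) = 58 + 51.1 = 109.1 → 109
  G: 5 + 89.79 = 94.79 → 95
  B: 231 + 0.73×(128−231) = 231 − 75.19 = 155.81 → 156
  → #6d5f9c
94% tint:
  R: 58 + 185.18 = 243.18 → 243
  G: 5 + 0.94×(255−5) = 5 + 235 = 240 → 240
  B: 231 + 0.94×(255−231) = 231 + 22.56 = 253.56 → 254
  → #f3f0fe

#6d5f9c, #f3f0fe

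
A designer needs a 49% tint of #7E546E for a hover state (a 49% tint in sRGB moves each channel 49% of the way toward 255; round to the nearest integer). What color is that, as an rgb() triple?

#7E546E is rgb(126, 84, 110).
Lerp each channel 49% toward 255:
  R: 126 + 63.21 = 189.21 → 189
  G: 84 + 0.49×(255−84) = 84 + 83.79 = 167.79 → 168
  B: 110 + 0.49×(255−110) = 110 + 71.05 = 181.05 → 181

rgb(189, 168, 181)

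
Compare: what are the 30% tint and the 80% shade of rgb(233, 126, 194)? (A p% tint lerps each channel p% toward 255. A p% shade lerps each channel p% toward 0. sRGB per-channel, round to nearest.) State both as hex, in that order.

30% tint:
  R: 233 + 0.3×(255−233) = 233 + 6.6 = 239.6 → 240
  G: 126 + 0.3×(255−126) = 126 + 38.7 = 164.7 → 165
  B: 194 + 0.3×(255−194) = 194 + 18.3 = 212.3 → 212
  → #f0a5d4
80% shade:
  R: 233 − 186.4 = 46.6 → 47
  G: 126 + 0.8×(0−126) = 126 − 100.8 = 25.2 → 25
  B: 194 + 0.8×(0−194) = 194 − 155.2 = 38.8 → 39
  → #2f1927

#f0a5d4, #2f1927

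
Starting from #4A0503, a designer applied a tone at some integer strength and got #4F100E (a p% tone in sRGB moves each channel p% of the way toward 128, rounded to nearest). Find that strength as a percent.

#4A0503 is rgb(74, 5, 3); #4F100E is rgb(79, 16, 14).
On the B channel (widest range): 14 ≈ 3 + (p/100)(128 − 3), so p ≈ 100×(14 − 3)/(128 − 3) = 1100/125 = 8.80.
p = 9 reproduces all three channels after rounding.

9%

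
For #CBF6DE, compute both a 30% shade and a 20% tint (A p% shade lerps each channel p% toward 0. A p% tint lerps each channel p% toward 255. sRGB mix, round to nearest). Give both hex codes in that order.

#8EAC9B, #D5F8E5

#CBF6DE is rgb(203, 246, 222).
30% shade:
  R: 203 + 0.3×(0−203) = 203 − 60.9 = 142.1 → 142
  G: 246 + 0.3×(0−246) = 246 − 73.8 = 172.2 → 172
  B: 222 + 0.3×(0−222) = 222 − 66.6 = 155.4 → 155
  → #8EAC9B
20% tint:
  R: 203 + 0.2×(255−203) = 203 + 10.4 = 213.4 → 213
  G: 246 + 0.2×(255−246) = 246 + 1.8 = 247.8 → 248
  B: 222 + 0.2×(255−222) = 222 + 6.6 = 228.6 → 229
  → #D5F8E5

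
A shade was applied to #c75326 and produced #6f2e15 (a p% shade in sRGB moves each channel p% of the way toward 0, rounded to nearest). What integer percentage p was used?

44%

#c75326 is rgb(199, 83, 38); #6f2e15 is rgb(111, 46, 21).
On the R channel (widest range): 111 ≈ 199 + (p/100)(0 − 199), so p ≈ 100×(111 − 199)/(0 − 199) = -8800/-199 = 44.22.
p = 44 reproduces all three channels after rounding.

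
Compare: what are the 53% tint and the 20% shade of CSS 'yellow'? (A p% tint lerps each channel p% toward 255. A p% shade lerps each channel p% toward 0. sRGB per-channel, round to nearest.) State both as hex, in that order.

#FFFF87, #CCCC00

CSS yellow is rgb(255, 255, 0).
53% tint:
  R: 255 + 0.53×(255−255) = 255 + 0 = 255 → 255
  G: 255 + 0 = 255 → 255
  B: 0 + 0.53×(255−0) = 0 + 135.15 = 135.15 → 135
  → #FFFF87
20% shade:
  R: 255 − 51 = 204 → 204
  G: 255 + 0.2×(0−255) = 255 − 51 = 204 → 204
  B: 0 + 0 = 0 → 0
  → #CCCC00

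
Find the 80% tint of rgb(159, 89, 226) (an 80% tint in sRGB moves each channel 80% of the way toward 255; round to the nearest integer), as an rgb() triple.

rgb(236, 222, 249)

Lerp each channel 80% toward 255:
  R: 159 + 0.8×(255−159) = 159 + 76.8 = 235.8 → 236
  G: 89 + 0.8×(255−89) = 89 + 132.8 = 221.8 → 222
  B: 226 + 0.8×(255−226) = 226 + 23.2 = 249.2 → 249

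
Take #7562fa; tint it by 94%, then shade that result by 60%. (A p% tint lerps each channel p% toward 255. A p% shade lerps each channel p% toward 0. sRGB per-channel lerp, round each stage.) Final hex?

#636266

#7562fa is rgb(117, 98, 250).
Lerp each channel 94% toward 255:
  R: 117 + 0.94×(255−117) = 117 + 129.72 = 246.72 → 247
  G: 98 + 147.58 = 245.58 → 246
  B: 250 + 0.94×(255−250) = 250 + 4.7 = 254.7 → 255
After the tint: rgb(247, 246, 255) = #f7f6ff.
Per channel, c → c + 0.6(0 − c):
  R: 247 − 148.2 = 98.8 → 99
  G: 246 − 147.6 = 98.4 → 98
  B: 255 − 153 = 102 → 102
rgb(99, 98, 102) = #636266.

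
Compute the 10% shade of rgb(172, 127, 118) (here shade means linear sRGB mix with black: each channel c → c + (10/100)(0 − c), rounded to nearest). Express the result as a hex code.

#9B726A

Per channel, c → c + 0.1(0 − c):
  R: 172 − 17.2 = 154.8 → 155
  G: 127 + 0.1×(0−127) = 127 − 12.7 = 114.3 → 114
  B: 118 + 0.1×(0−118) = 118 − 11.8 = 106.2 → 106
rgb(155, 114, 106) = #9B726A.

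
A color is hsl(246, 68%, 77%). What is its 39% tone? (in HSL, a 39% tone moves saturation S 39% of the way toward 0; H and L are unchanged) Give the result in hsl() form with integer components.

hsl(246, 41%, 77%)

S moves 39% from 68 toward 0: 68 − 26.52 = 41.48 → 41.
H and L are unchanged.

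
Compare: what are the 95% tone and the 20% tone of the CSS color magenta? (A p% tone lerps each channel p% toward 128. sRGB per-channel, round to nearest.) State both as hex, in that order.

CSS magenta is rgb(255, 0, 255).
95% tone:
  R: 255 − 120.65 = 134.35 → 134
  G: 0 + 121.6 = 121.6 → 122
  B: 255 − 120.65 = 134.35 → 134
  → #867A86
20% tone:
  R: 255 + 0.2×(128−255) = 255 − 25.4 = 229.6 → 230
  G: 0 + 0.2×(128−0) = 0 + 25.6 = 25.6 → 26
  B: 255 + 0.2×(128−255) = 255 − 25.4 = 229.6 → 230
  → #E61AE6

#867A86, #E61AE6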